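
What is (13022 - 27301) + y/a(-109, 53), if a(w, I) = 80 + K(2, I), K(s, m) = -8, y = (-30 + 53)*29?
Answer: -1027421/72 ≈ -14270.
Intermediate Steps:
y = 667 (y = 23*29 = 667)
a(w, I) = 72 (a(w, I) = 80 - 8 = 72)
(13022 - 27301) + y/a(-109, 53) = (13022 - 27301) + 667/72 = -14279 + 667*(1/72) = -14279 + 667/72 = -1027421/72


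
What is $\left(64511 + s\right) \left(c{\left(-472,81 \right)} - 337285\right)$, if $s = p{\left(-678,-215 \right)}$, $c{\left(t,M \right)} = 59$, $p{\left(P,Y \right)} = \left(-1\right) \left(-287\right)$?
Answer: $-21851570348$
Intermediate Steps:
$p{\left(P,Y \right)} = 287$
$s = 287$
$\left(64511 + s\right) \left(c{\left(-472,81 \right)} - 337285\right) = \left(64511 + 287\right) \left(59 - 337285\right) = 64798 \left(-337226\right) = -21851570348$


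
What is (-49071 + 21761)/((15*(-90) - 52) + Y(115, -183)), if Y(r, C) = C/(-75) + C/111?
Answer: 12630875/648059 ≈ 19.490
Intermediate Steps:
Y(r, C) = -4*C/925 (Y(r, C) = C*(-1/75) + C*(1/111) = -C/75 + C/111 = -4*C/925)
(-49071 + 21761)/((15*(-90) - 52) + Y(115, -183)) = (-49071 + 21761)/((15*(-90) - 52) - 4/925*(-183)) = -27310/((-1350 - 52) + 732/925) = -27310/(-1402 + 732/925) = -27310/(-1296118/925) = -27310*(-925/1296118) = 12630875/648059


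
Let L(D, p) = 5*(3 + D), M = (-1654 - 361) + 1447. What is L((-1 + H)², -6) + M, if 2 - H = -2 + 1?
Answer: -533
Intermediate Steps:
H = 3 (H = 2 - (-2 + 1) = 2 - 1*(-1) = 2 + 1 = 3)
M = -568 (M = -2015 + 1447 = -568)
L(D, p) = 15 + 5*D
L((-1 + H)², -6) + M = (15 + 5*(-1 + 3)²) - 568 = (15 + 5*2²) - 568 = (15 + 5*4) - 568 = (15 + 20) - 568 = 35 - 568 = -533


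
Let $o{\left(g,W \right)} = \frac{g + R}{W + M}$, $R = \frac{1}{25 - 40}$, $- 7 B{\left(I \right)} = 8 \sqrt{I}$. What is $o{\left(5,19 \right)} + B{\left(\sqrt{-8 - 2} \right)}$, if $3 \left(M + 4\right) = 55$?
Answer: $\frac{37}{250} - \frac{8 \sqrt[4]{10} \sqrt{i}}{7} \approx -1.2891 - 1.4371 i$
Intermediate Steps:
$M = \frac{43}{3}$ ($M = -4 + \frac{1}{3} \cdot 55 = -4 + \frac{55}{3} = \frac{43}{3} \approx 14.333$)
$B{\left(I \right)} = - \frac{8 \sqrt{I}}{7}$
$R = - \frac{1}{15}$ ($R = \frac{1}{-15} = - \frac{1}{15} \approx -0.066667$)
$o{\left(g,W \right)} = \frac{- \frac{1}{15} + g}{\frac{43}{3} + W}$ ($o{\left(g,W \right)} = \frac{g - \frac{1}{15}}{W + \frac{43}{3}} = \frac{- \frac{1}{15} + g}{\frac{43}{3} + W}$)
$o{\left(5,19 \right)} + B{\left(\sqrt{-8 - 2} \right)} = \frac{-1 + 15 \cdot 5}{5 \left(43 + 3 \cdot 19\right)} - \frac{8 \sqrt{\sqrt{-8 - 2}}}{7} = \frac{-1 + 75}{5 \left(43 + 57\right)} - \frac{8 \sqrt{\sqrt{-10}}}{7} = \frac{1}{5} \cdot \frac{1}{100} \cdot 74 - \frac{8 \sqrt{i \sqrt{10}}}{7} = \frac{1}{5} \cdot \frac{1}{100} \cdot 74 - \frac{8 \sqrt[4]{10} \sqrt{i}}{7} = \frac{37}{250} - \frac{8 \sqrt[4]{10} \sqrt{i}}{7}$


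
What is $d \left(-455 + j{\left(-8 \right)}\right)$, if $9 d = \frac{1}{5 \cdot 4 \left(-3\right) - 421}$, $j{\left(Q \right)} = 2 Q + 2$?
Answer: $\frac{469}{4329} \approx 0.10834$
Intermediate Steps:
$j{\left(Q \right)} = 2 + 2 Q$
$d = - \frac{1}{4329}$ ($d = \frac{1}{9 \left(5 \cdot 4 \left(-3\right) - 421\right)} = \frac{1}{9 \left(20 \left(-3\right) - 421\right)} = \frac{1}{9 \left(-60 - 421\right)} = \frac{1}{9 \left(-481\right)} = \frac{1}{9} \left(- \frac{1}{481}\right) = - \frac{1}{4329} \approx -0.000231$)
$d \left(-455 + j{\left(-8 \right)}\right) = - \frac{-455 + \left(2 + 2 \left(-8\right)\right)}{4329} = - \frac{-455 + \left(2 - 16\right)}{4329} = - \frac{-455 - 14}{4329} = \left(- \frac{1}{4329}\right) \left(-469\right) = \frac{469}{4329}$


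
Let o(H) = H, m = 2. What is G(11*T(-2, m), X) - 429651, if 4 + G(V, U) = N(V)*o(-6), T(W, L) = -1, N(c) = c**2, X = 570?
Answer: -430381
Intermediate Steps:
G(V, U) = -4 - 6*V**2 (G(V, U) = -4 + V**2*(-6) = -4 - 6*V**2)
G(11*T(-2, m), X) - 429651 = (-4 - 6*(11*(-1))**2) - 429651 = (-4 - 6*(-11)**2) - 429651 = (-4 - 6*121) - 429651 = (-4 - 726) - 429651 = -730 - 429651 = -430381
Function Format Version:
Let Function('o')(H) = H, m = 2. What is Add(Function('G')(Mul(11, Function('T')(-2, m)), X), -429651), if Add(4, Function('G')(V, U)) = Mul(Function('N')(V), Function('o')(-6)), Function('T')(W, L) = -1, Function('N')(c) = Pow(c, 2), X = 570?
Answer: -430381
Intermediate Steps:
Function('G')(V, U) = Add(-4, Mul(-6, Pow(V, 2))) (Function('G')(V, U) = Add(-4, Mul(Pow(V, 2), -6)) = Add(-4, Mul(-6, Pow(V, 2))))
Add(Function('G')(Mul(11, Function('T')(-2, m)), X), -429651) = Add(Add(-4, Mul(-6, Pow(Mul(11, -1), 2))), -429651) = Add(Add(-4, Mul(-6, Pow(-11, 2))), -429651) = Add(Add(-4, Mul(-6, 121)), -429651) = Add(Add(-4, -726), -429651) = Add(-730, -429651) = -430381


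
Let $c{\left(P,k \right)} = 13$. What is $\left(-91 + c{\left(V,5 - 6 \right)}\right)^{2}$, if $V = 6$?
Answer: $6084$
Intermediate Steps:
$\left(-91 + c{\left(V,5 - 6 \right)}\right)^{2} = \left(-91 + 13\right)^{2} = \left(-78\right)^{2} = 6084$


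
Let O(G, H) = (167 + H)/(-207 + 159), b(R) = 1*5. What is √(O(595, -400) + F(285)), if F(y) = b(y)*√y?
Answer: √(699 + 720*√285)/12 ≈ 9.4480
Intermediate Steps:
b(R) = 5
O(G, H) = -167/48 - H/48 (O(G, H) = (167 + H)/(-48) = (167 + H)*(-1/48) = -167/48 - H/48)
F(y) = 5*√y
√(O(595, -400) + F(285)) = √((-167/48 - 1/48*(-400)) + 5*√285) = √((-167/48 + 25/3) + 5*√285) = √(233/48 + 5*√285)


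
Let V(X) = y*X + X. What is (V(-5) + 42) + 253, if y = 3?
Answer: 275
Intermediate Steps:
V(X) = 4*X (V(X) = 3*X + X = 4*X)
(V(-5) + 42) + 253 = (4*(-5) + 42) + 253 = (-20 + 42) + 253 = 22 + 253 = 275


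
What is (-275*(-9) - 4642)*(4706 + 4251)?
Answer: -19409819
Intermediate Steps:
(-275*(-9) - 4642)*(4706 + 4251) = (2475 - 4642)*8957 = -2167*8957 = -19409819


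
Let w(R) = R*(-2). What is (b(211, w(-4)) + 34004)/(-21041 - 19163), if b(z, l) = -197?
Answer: -33807/40204 ≈ -0.84089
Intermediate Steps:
w(R) = -2*R
(b(211, w(-4)) + 34004)/(-21041 - 19163) = (-197 + 34004)/(-21041 - 19163) = 33807/(-40204) = 33807*(-1/40204) = -33807/40204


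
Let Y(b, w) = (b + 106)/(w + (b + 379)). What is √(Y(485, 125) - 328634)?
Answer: I*√321443232215/989 ≈ 573.27*I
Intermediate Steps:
Y(b, w) = (106 + b)/(379 + b + w) (Y(b, w) = (106 + b)/(w + (379 + b)) = (106 + b)/(379 + b + w))
√(Y(485, 125) - 328634) = √((106 + 485)/(379 + 485 + 125) - 328634) = √(591/989 - 328634) = √(-325018435/989) = I*√321443232215/989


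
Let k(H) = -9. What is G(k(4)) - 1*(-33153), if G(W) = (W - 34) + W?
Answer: 33101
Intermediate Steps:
G(W) = -34 + 2*W (G(W) = (-34 + W) + W = -34 + 2*W)
G(k(4)) - 1*(-33153) = (-34 + 2*(-9)) - 1*(-33153) = (-34 - 18) + 33153 = -52 + 33153 = 33101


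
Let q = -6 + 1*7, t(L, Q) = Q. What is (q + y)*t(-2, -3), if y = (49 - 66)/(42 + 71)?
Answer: -288/113 ≈ -2.5487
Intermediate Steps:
y = -17/113 ≈ -0.15044
q = 1 (q = -6 + 7 = 1)
(q + y)*t(-2, -3) = (1 - 17/113)*(-3) = (96/113)*(-3) = -288/113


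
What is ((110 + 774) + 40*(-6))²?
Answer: 414736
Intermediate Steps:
((110 + 774) + 40*(-6))² = (884 - 240)² = 644² = 414736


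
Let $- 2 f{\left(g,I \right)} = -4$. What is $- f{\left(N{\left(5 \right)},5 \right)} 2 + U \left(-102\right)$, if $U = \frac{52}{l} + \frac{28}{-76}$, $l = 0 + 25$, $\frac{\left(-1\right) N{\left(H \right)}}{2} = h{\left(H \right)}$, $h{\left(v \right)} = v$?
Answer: $- \frac{84826}{475} \approx -178.58$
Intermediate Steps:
$N{\left(H \right)} = - 2 H$
$f{\left(g,I \right)} = 2$ ($f{\left(g,I \right)} = \left(- \frac{1}{2}\right) \left(-4\right) = 2$)
$l = 25$
$U = \frac{813}{475}$ ($U = \frac{52}{25} + \frac{28}{-76} = 52 \cdot \frac{1}{25} + 28 \left(- \frac{1}{76}\right) = \frac{52}{25} - \frac{7}{19} = \frac{813}{475} \approx 1.7116$)
$- f{\left(N{\left(5 \right)},5 \right)} 2 + U \left(-102\right) = \left(-1\right) 2 \cdot 2 + \frac{813}{475} \left(-102\right) = \left(-2\right) 2 - \frac{82926}{475} = -4 - \frac{82926}{475} = - \frac{84826}{475}$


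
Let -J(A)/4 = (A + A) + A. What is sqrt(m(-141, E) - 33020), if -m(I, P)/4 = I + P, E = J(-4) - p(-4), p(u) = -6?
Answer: 4*I*sqrt(2042) ≈ 180.75*I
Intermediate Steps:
J(A) = -12*A (J(A) = -4*((A + A) + A) = -4*(2*A + A) = -12*A)
E = 54 (E = -12*(-4) - 1*(-6) = 48 + 6 = 54)
m(I, P) = -4*I - 4*P (m(I, P) = -4*(I + P) = -4*I - 4*P)
sqrt(m(-141, E) - 33020) = sqrt((-4*(-141) - 4*54) - 33020) = sqrt((564 - 216) - 33020) = sqrt(348 - 33020) = sqrt(-32672) = 4*I*sqrt(2042)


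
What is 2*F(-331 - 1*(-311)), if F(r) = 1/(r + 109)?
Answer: 2/89 ≈ 0.022472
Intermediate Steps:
F(r) = 1/(109 + r)
2*F(-331 - 1*(-311)) = 2/(109 + (-331 - 1*(-311))) = 2/(109 + (-331 + 311)) = 2/(109 - 20) = 2/89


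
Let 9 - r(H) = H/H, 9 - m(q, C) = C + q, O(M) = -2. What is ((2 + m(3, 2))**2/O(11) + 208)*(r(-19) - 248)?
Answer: -45600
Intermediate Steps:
m(q, C) = 9 - C - q (m(q, C) = 9 - (C + q) = 9 + (-C - q) = 9 - C - q)
r(H) = 8 (r(H) = 9 - H/H = 9 - 1*1 = 9 - 1 = 8)
((2 + m(3, 2))**2/O(11) + 208)*(r(-19) - 248) = ((2 + (9 - 1*2 - 1*3))**2/(-2) + 208)*(8 - 248) = ((2 + (9 - 2 - 3))**2*(-1/2) + 208)*(-240) = ((2 + 4)**2*(-1/2) + 208)*(-240) = (6**2*(-1/2) + 208)*(-240) = (36*(-1/2) + 208)*(-240) = (-18 + 208)*(-240) = 190*(-240) = -45600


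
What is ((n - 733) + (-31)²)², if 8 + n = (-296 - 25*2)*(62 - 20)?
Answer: 204833344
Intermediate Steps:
n = -14540 (n = -8 + (-296 - 25*2)*(62 - 20) = -8 + (-296 - 50)*42 = -8 - 346*42 = -8 - 14532 = -14540)
((n - 733) + (-31)²)² = ((-14540 - 733) + (-31)²)² = (-15273 + 961)² = (-14312)² = 204833344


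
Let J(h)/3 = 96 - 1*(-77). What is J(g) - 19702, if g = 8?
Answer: -19183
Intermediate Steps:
J(h) = 519 (J(h) = 3*(96 - 1*(-77)) = 3*(96 + 77) = 3*173 = 519)
J(g) - 19702 = 519 - 19702 = -19183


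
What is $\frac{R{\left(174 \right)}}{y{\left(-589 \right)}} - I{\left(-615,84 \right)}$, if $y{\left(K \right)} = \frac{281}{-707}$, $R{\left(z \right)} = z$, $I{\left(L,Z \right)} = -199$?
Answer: $- \frac{67099}{281} \approx -238.79$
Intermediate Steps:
$y{\left(K \right)} = - \frac{281}{707}$ ($y{\left(K \right)} = 281 \left(- \frac{1}{707}\right) = - \frac{281}{707}$)
$\frac{R{\left(174 \right)}}{y{\left(-589 \right)}} - I{\left(-615,84 \right)} = \frac{174}{- \frac{281}{707}} - -199 = 174 \left(- \frac{707}{281}\right) + 199 = - \frac{123018}{281} + 199 = - \frac{67099}{281}$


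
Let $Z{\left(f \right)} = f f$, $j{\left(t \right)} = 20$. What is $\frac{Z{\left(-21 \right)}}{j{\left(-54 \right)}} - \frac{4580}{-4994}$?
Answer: $\frac{1146977}{49940} \approx 22.967$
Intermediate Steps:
$Z{\left(f \right)} = f^{2}$
$\frac{Z{\left(-21 \right)}}{j{\left(-54 \right)}} - \frac{4580}{-4994} = \frac{\left(-21\right)^{2}}{20} - \frac{4580}{-4994} = 441 \cdot \frac{1}{20} - - \frac{2290}{2497} = \frac{441}{20} + \frac{2290}{2497} = \frac{1146977}{49940}$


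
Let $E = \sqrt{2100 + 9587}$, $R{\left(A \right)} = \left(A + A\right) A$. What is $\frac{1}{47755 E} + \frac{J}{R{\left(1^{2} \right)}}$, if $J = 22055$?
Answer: $\frac{22055}{2} + \frac{\sqrt{11687}}{558112685} \approx 11028.0$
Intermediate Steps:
$R{\left(A \right)} = 2 A^{2}$ ($R{\left(A \right)} = 2 A A = 2 A^{2}$)
$E = \sqrt{11687} \approx 108.11$
$\frac{1}{47755 E} + \frac{J}{R{\left(1^{2} \right)}} = \frac{1}{47755 \sqrt{11687}} + \frac{22055}{2 \left(1^{2}\right)^{2}} = \frac{\frac{1}{11687} \sqrt{11687}}{47755} + \frac{22055}{2 \cdot 1^{2}} = \frac{\sqrt{11687}}{558112685} + \frac{22055}{2 \cdot 1} = \frac{\sqrt{11687}}{558112685} + \frac{22055}{2} = \frac{22055}{2} + \frac{\sqrt{11687}}{558112685}$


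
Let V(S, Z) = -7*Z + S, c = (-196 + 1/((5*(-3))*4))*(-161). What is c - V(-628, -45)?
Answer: 1912301/60 ≈ 31872.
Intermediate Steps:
c = 1893521/60 (c = (-196 + 1/(-15*4))*(-161) = (-196 + 1/(-60))*(-161) = (-196 - 1/60)*(-161) = -11761/60*(-161) = 1893521/60 ≈ 31559.)
V(S, Z) = S - 7*Z
c - V(-628, -45) = 1893521/60 - (-628 - 7*(-45)) = 1893521/60 - (-628 + 315) = 1893521/60 - 1*(-313) = 1893521/60 + 313 = 1912301/60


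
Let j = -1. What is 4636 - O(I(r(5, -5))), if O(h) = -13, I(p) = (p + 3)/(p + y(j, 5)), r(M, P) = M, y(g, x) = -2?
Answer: 4649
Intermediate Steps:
I(p) = (3 + p)/(-2 + p) (I(p) = (p + 3)/(p - 2) = (3 + p)/(-2 + p))
4636 - O(I(r(5, -5))) = 4636 - 1*(-13) = 4636 + 13 = 4649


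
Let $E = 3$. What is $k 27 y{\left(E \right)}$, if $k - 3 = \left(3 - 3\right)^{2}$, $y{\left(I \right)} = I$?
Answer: $243$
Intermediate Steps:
$k = 3$ ($k = 3 + \left(3 - 3\right)^{2} = 3 + 0^{2} = 3 + 0 = 3$)
$k 27 y{\left(E \right)} = 3 \cdot 27 \cdot 3 = 81 \cdot 3 = 243$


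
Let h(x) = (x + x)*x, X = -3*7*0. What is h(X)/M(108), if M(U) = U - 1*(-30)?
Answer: 0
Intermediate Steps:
X = 0 (X = -21*0 = 0)
M(U) = 30 + U (M(U) = U + 30 = 30 + U)
h(x) = 2*x² (h(x) = (2*x)*x = 2*x²)
h(X)/M(108) = (2*0²)/(30 + 108) = (2*0)/138 = 0*(1/138) = 0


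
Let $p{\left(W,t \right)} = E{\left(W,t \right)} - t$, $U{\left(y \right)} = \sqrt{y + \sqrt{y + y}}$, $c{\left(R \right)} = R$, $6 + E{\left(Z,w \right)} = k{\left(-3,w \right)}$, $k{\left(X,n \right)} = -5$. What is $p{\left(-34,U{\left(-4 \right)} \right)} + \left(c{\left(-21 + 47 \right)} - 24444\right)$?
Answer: $-24429 - \sqrt{-4 + 2 i \sqrt{2}} \approx -24430.0 - 2.1094 i$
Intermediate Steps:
$E{\left(Z,w \right)} = -11$ ($E{\left(Z,w \right)} = -6 - 5 = -11$)
$U{\left(y \right)} = \sqrt{y + \sqrt{2} \sqrt{y}}$ ($U{\left(y \right)} = \sqrt{y + \sqrt{2 y}} = \sqrt{y + \sqrt{2} \sqrt{y}}$)
$p{\left(W,t \right)} = -11 - t$
$p{\left(-34,U{\left(-4 \right)} \right)} + \left(c{\left(-21 + 47 \right)} - 24444\right) = \left(-11 - \sqrt{-4 + \sqrt{2} \sqrt{-4}}\right) + \left(\left(-21 + 47\right) - 24444\right) = \left(-11 - \sqrt{-4 + \sqrt{2} \cdot 2 i}\right) + \left(26 - 24444\right) = \left(-11 - \sqrt{-4 + 2 i \sqrt{2}}\right) - 24418 = -24429 - \sqrt{-4 + 2 i \sqrt{2}}$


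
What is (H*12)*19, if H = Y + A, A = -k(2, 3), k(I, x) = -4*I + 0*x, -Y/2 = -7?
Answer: 5016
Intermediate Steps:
Y = 14 (Y = -2*(-7) = 14)
k(I, x) = -4*I (k(I, x) = -4*I + 0 = -4*I)
A = 8 (A = -(-4)*2 = -1*(-8) = 8)
H = 22 (H = 14 + 8 = 22)
(H*12)*19 = (22*12)*19 = 264*19 = 5016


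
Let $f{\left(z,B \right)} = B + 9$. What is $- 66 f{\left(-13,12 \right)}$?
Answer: $-1386$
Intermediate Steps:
$f{\left(z,B \right)} = 9 + B$
$- 66 f{\left(-13,12 \right)} = - 66 \left(9 + 12\right) = \left(-66\right) 21 = -1386$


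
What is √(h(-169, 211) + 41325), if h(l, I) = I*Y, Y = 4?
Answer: √42169 ≈ 205.35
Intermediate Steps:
h(l, I) = 4*I (h(l, I) = I*4 = 4*I)
√(h(-169, 211) + 41325) = √(4*211 + 41325) = √(844 + 41325) = √42169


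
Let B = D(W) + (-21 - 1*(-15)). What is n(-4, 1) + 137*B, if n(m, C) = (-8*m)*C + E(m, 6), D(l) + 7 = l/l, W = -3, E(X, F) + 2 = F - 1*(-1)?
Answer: -1607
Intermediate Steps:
E(X, F) = -1 + F (E(X, F) = -2 + (F - 1*(-1)) = -2 + (F + 1) = -2 + (1 + F) = -1 + F)
D(l) = -6 (D(l) = -7 + l/l = -7 + 1 = -6)
n(m, C) = 5 - 8*C*m (n(m, C) = (-8*m)*C + (-1 + 6) = -8*C*m + 5 = 5 - 8*C*m)
B = -12 (B = -6 + (-21 - 1*(-15)) = -6 + (-21 + 15) = -6 - 6 = -12)
n(-4, 1) + 137*B = (5 - 8*1*(-4)) + 137*(-12) = (5 + 32) - 1644 = 37 - 1644 = -1607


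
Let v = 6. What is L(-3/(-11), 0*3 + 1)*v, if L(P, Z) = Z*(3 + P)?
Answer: 216/11 ≈ 19.636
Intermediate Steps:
L(-3/(-11), 0*3 + 1)*v = ((0*3 + 1)*(3 - 3/(-11)))*6 = ((0 + 1)*(3 - 3*(-1/11)))*6 = (1*(3 + 3/11))*6 = (1*(36/11))*6 = (36/11)*6 = 216/11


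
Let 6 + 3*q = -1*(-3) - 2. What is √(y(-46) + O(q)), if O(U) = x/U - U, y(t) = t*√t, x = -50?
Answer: √(285 - 414*I*√46)/3 ≈ 13.139 - 11.873*I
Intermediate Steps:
y(t) = t^(3/2)
q = -5/3 (q = -2 + (-1*(-3) - 2)/3 = -2 + (3 - 2)/3 = -2 + (⅓)*1 = -2 + ⅓ = -5/3 ≈ -1.6667)
O(U) = -U - 50/U (O(U) = -50/U - U = -U - 50/U)
√(y(-46) + O(q)) = √((-46)^(3/2) + (-1*(-5/3) - 50/(-5/3))) = √(-46*I*√46 + (5/3 - 50*(-⅗))) = √(-46*I*√46 + (5/3 + 30)) = √(-46*I*√46 + 95/3) = √(95/3 - 46*I*√46)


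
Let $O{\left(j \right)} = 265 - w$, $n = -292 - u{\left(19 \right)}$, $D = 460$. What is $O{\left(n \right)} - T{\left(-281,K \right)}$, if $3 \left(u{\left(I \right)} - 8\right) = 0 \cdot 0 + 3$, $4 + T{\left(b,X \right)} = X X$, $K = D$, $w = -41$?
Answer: $-211290$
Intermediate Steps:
$K = 460$
$T{\left(b,X \right)} = -4 + X^{2}$ ($T{\left(b,X \right)} = -4 + X X = -4 + X^{2}$)
$u{\left(I \right)} = 9$ ($u{\left(I \right)} = 8 + \frac{0 \cdot 0 + 3}{3} = 8 + \frac{0 + 3}{3} = 8 + \frac{1}{3} \cdot 3 = 8 + 1 = 9$)
$n = -301$ ($n = -292 - 9 = -301$)
$O{\left(j \right)} = 306$ ($O{\left(j \right)} = 265 - -41 = 265 + 41 = 306$)
$O{\left(n \right)} - T{\left(-281,K \right)} = 306 - \left(-4 + 460^{2}\right) = 306 - \left(-4 + 211600\right) = 306 - 211596 = -211290$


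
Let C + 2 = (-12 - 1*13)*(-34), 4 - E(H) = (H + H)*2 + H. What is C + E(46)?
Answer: 622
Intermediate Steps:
E(H) = 4 - 5*H (E(H) = 4 - ((H + H)*2 + H) = 4 - ((2*H)*2 + H) = 4 - (4*H + H) = 4 - 5*H)
C = 848 (C = -2 + (-12 - 1*13)*(-34) = -2 + (-12 - 13)*(-34) = -2 - 25*(-34) = -2 + 850 = 848)
C + E(46) = 848 + (4 - 5*46) = 848 + (4 - 230) = 848 - 226 = 622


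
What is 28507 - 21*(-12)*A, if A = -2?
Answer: 28003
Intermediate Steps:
28507 - 21*(-12)*A = 28507 - 21*(-12)*(-2) = 28507 - (-252)*(-2) = 28507 - 1*504 = 28507 - 504 = 28003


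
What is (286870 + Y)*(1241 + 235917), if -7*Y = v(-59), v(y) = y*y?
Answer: 475409061222/7 ≈ 6.7916e+10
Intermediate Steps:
v(y) = y**2
Y = -3481/7 (Y = -1/7*(-59)**2 = -1/7*3481 = -3481/7 ≈ -497.29)
(286870 + Y)*(1241 + 235917) = (286870 - 3481/7)*(1241 + 235917) = (2004609/7)*237158 = 475409061222/7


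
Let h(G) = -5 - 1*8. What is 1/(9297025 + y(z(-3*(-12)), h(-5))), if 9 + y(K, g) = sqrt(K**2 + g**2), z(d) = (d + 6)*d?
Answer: 9297016/86434504217943 - sqrt(2286313)/86434504217943 ≈ 1.0754e-7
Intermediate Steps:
h(G) = -13 (h(G) = -5 - 8 = -13)
z(d) = d*(6 + d) (z(d) = (6 + d)*d = d*(6 + d))
y(K, g) = -9 + sqrt(K**2 + g**2)
1/(9297025 + y(z(-3*(-12)), h(-5))) = 1/(9297025 + (-9 + sqrt(((-3*(-12))*(6 - 3*(-12)))**2 + (-13)**2))) = 1/(9297025 + (-9 + sqrt((36*(6 + 36))**2 + 169))) = 1/(9297025 + (-9 + sqrt((36*42)**2 + 169))) = 1/(9297025 + (-9 + sqrt(1512**2 + 169))) = 1/(9297025 + (-9 + sqrt(2286144 + 169))) = 1/(9297025 + (-9 + sqrt(2286313))) = 1/(9297016 + sqrt(2286313))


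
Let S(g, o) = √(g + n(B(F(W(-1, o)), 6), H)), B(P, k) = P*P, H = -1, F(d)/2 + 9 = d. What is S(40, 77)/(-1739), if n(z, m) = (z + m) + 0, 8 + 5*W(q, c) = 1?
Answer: -√11791/8695 ≈ -0.012488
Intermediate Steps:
W(q, c) = -7/5 (W(q, c) = -8/5 + (⅕)*1 = -8/5 + ⅕ = -7/5)
F(d) = -18 + 2*d
B(P, k) = P²
n(z, m) = m + z (n(z, m) = (m + z) + 0 = m + z)
S(g, o) = √(10791/25 + g) (S(g, o) = √(g + (-1 + (-18 + 2*(-7/5))²)) = √(g + (-1 + (-18 - 14/5)²)) = √(g + (-1 + (-104/5)²)) = √(g + (-1 + 10816/25)) = √(g + 10791/25) = √(10791/25 + g))
S(40, 77)/(-1739) = (√(10791 + 25*40)/5)/(-1739) = (√(10791 + 1000)/5)*(-1/1739) = (√11791/5)*(-1/1739) = -√11791/8695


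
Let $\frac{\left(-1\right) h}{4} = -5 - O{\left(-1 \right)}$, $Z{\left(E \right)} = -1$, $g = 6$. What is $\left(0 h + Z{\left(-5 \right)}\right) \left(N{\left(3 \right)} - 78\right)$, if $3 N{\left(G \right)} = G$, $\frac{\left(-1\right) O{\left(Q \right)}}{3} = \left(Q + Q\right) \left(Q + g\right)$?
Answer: $77$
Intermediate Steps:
$O{\left(Q \right)} = - 6 Q \left(6 + Q\right)$ ($O{\left(Q \right)} = - 3 \left(Q + Q\right) \left(Q + 6\right) = - 3 \cdot 2 Q \left(6 + Q\right) = - 6 Q \left(6 + Q\right)$)
$N{\left(G \right)} = \frac{G}{3}$
$h = 140$ ($h = - 4 \left(-5 - \left(-6\right) \left(-1\right) \left(6 - 1\right)\right) = - 4 \left(-5 - \left(-6\right) \left(-1\right) 5\right) = - 4 \left(-5 - 30\right) = \left(-4\right) \left(-35\right) = 140$)
$\left(0 h + Z{\left(-5 \right)}\right) \left(N{\left(3 \right)} - 78\right) = \left(0 \cdot 140 - 1\right) \left(\frac{1}{3} \cdot 3 - 78\right) = \left(0 - 1\right) \left(1 - 78\right) = \left(-1\right) \left(-77\right) = 77$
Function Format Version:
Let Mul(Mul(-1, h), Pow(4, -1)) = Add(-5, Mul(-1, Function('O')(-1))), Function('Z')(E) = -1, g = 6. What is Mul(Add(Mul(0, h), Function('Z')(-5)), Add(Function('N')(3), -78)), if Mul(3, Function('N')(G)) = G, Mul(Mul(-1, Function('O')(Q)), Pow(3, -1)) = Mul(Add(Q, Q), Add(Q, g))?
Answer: 77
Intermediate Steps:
Function('O')(Q) = Mul(-6, Q, Add(6, Q)) (Function('O')(Q) = Mul(-3, Mul(Add(Q, Q), Add(Q, 6))) = Mul(-3, Mul(Mul(2, Q), Add(6, Q))) = Mul(-3, Mul(2, Q, Add(6, Q))) = Mul(-6, Q, Add(6, Q)))
Function('N')(G) = Mul(Rational(1, 3), G)
h = 140 (h = Mul(-4, Add(-5, Mul(-1, Mul(-6, -1, Add(6, -1))))) = Mul(-4, Add(-5, Mul(-1, Mul(-6, -1, 5)))) = Mul(-4, Add(-5, Mul(-1, 30))) = Mul(-4, Add(-5, -30)) = Mul(-4, -35) = 140)
Mul(Add(Mul(0, h), Function('Z')(-5)), Add(Function('N')(3), -78)) = Mul(Add(Mul(0, 140), -1), Add(Mul(Rational(1, 3), 3), -78)) = Mul(Add(0, -1), Add(1, -78)) = Mul(-1, -77) = 77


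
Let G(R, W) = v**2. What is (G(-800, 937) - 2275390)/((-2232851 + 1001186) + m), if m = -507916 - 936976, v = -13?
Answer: 771/907 ≈ 0.85005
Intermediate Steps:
G(R, W) = 169 (G(R, W) = (-13)**2 = 169)
m = -1444892
(G(-800, 937) - 2275390)/((-2232851 + 1001186) + m) = (169 - 2275390)/((-2232851 + 1001186) - 1444892) = -2275221/(-1231665 - 1444892) = -2275221/(-2676557) = -2275221*(-1/2676557) = 771/907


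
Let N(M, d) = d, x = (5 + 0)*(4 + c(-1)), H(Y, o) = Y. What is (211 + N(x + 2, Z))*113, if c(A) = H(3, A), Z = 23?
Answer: 26442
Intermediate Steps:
c(A) = 3
x = 35 (x = (5 + 0)*(4 + 3) = 5*7 = 35)
(211 + N(x + 2, Z))*113 = (211 + 23)*113 = 234*113 = 26442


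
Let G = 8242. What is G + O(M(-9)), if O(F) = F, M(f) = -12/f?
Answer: 24730/3 ≈ 8243.3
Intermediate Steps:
G + O(M(-9)) = 8242 - 12/(-9) = 8242 - 12*(-⅑) = 8242 + 4/3 = 24730/3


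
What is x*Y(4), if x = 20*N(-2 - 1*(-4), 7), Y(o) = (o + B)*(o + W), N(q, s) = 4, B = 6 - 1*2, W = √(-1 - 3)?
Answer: 2560 + 1280*I ≈ 2560.0 + 1280.0*I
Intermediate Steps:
W = 2*I (W = √(-4) = 2*I ≈ 2.0*I)
B = 4 (B = 6 - 2 = 4)
Y(o) = (4 + o)*(o + 2*I) (Y(o) = (o + 4)*(o + 2*I) = (4 + o)*(o + 2*I))
x = 80 (x = 20*4 = 80)
x*Y(4) = 80*(4² + 8*I + 2*4*(2 + I)) = 80*(16 + 8*I + (16 + 8*I)) = 80*(32 + 16*I) = 2560 + 1280*I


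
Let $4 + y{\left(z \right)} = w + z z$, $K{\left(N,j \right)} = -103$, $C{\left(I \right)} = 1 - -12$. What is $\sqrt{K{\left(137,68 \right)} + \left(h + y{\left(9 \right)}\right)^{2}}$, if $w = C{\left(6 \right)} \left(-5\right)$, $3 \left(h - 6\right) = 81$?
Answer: $31 \sqrt{2} \approx 43.841$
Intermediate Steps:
$C{\left(I \right)} = 13$ ($C{\left(I \right)} = 1 + 12 = 13$)
$h = 33$ ($h = 6 + \frac{1}{3} \cdot 81 = 6 + 27 = 33$)
$w = -65$ ($w = 13 \left(-5\right) = -65$)
$y{\left(z \right)} = -69 + z^{2}$ ($y{\left(z \right)} = -4 + \left(-65 + z z\right) = -4 + \left(-65 + z^{2}\right) = -69 + z^{2}$)
$\sqrt{K{\left(137,68 \right)} + \left(h + y{\left(9 \right)}\right)^{2}} = \sqrt{-103 + \left(33 - \left(69 - 9^{2}\right)\right)^{2}} = \sqrt{-103 + \left(33 + \left(-69 + 81\right)\right)^{2}} = \sqrt{-103 + \left(33 + 12\right)^{2}} = \sqrt{-103 + 45^{2}} = \sqrt{-103 + 2025} = \sqrt{1922} = 31 \sqrt{2}$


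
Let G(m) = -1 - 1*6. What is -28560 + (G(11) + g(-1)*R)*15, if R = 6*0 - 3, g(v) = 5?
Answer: -28890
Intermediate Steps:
R = -3 (R = 0 - 3 = -3)
G(m) = -7 (G(m) = -1 - 6 = -7)
-28560 + (G(11) + g(-1)*R)*15 = -28560 + (-7 + 5*(-3))*15 = -28560 + (-7 - 15)*15 = -28560 - 22*15 = -28560 - 330 = -28890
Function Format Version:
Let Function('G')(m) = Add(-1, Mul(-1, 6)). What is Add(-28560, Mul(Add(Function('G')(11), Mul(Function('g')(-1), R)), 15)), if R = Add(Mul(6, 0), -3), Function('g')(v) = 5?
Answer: -28890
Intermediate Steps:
R = -3 (R = Add(0, -3) = -3)
Function('G')(m) = -7 (Function('G')(m) = Add(-1, -6) = -7)
Add(-28560, Mul(Add(Function('G')(11), Mul(Function('g')(-1), R)), 15)) = Add(-28560, Mul(Add(-7, Mul(5, -3)), 15)) = Add(-28560, Mul(Add(-7, -15), 15)) = Add(-28560, Mul(-22, 15)) = Add(-28560, -330) = -28890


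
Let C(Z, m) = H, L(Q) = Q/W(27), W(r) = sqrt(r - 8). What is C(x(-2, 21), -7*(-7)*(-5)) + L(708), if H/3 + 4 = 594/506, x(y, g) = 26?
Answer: -195/23 + 708*sqrt(19)/19 ≈ 153.95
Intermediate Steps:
W(r) = sqrt(-8 + r)
L(Q) = Q*sqrt(19)/19 (L(Q) = Q/(sqrt(-8 + 27)) = Q/(sqrt(19)) = Q*(sqrt(19)/19) = Q*sqrt(19)/19)
H = -195/23 (H = -12 + 3*(594/506) = -12 + 3*(594*(1/506)) = -12 + 3*(27/23) = -12 + 81/23 = -195/23 ≈ -8.4783)
C(Z, m) = -195/23
C(x(-2, 21), -7*(-7)*(-5)) + L(708) = -195/23 + (1/19)*708*sqrt(19) = -195/23 + 708*sqrt(19)/19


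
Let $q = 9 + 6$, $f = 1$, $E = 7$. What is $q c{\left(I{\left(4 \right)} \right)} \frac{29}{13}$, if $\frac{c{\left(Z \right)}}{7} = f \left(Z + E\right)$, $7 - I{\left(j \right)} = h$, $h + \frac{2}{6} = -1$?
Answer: $\frac{46690}{13} \approx 3591.5$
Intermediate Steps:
$h = - \frac{4}{3}$ ($h = - \frac{1}{3} - 1 = - \frac{4}{3} \approx -1.3333$)
$I{\left(j \right)} = \frac{25}{3}$ ($I{\left(j \right)} = 7 - - \frac{4}{3} = 7 + \frac{4}{3} = \frac{25}{3}$)
$c{\left(Z \right)} = 49 + 7 Z$ ($c{\left(Z \right)} = 7 \cdot 1 \left(Z + 7\right) = 7 \cdot 1 \left(7 + Z\right) = 7 \left(7 + Z\right) = 49 + 7 Z$)
$q = 15$
$q c{\left(I{\left(4 \right)} \right)} \frac{29}{13} = 15 \left(49 + 7 \cdot \frac{25}{3}\right) \frac{29}{13} = 15 \left(49 + \frac{175}{3}\right) 29 \cdot \frac{1}{13} = 15 \cdot \frac{322}{3} \cdot \frac{29}{13} = 1610 \cdot \frac{29}{13} = \frac{46690}{13}$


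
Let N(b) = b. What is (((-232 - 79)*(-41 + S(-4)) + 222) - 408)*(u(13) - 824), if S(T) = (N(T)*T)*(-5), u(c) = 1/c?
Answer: -401073395/13 ≈ -3.0852e+7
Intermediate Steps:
S(T) = -5*T**2 (S(T) = (T*T)*(-5) = T**2*(-5) = -5*T**2)
(((-232 - 79)*(-41 + S(-4)) + 222) - 408)*(u(13) - 824) = (((-232 - 79)*(-41 - 5*(-4)**2) + 222) - 408)*(1/13 - 824) = ((-311*(-41 - 5*16) + 222) - 408)*(1/13 - 824) = ((-311*(-41 - 80) + 222) - 408)*(-10711/13) = ((-311*(-121) + 222) - 408)*(-10711/13) = ((37631 + 222) - 408)*(-10711/13) = (37853 - 408)*(-10711/13) = 37445*(-10711/13) = -401073395/13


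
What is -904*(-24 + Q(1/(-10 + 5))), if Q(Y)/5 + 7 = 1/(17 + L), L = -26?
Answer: 484544/9 ≈ 53838.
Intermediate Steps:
Q(Y) = -320/9 (Q(Y) = -35 + 5/(17 - 26) = -35 + 5/(-9) = -35 + 5*(-1/9) = -35 - 5/9 = -320/9)
-904*(-24 + Q(1/(-10 + 5))) = -904*(-24 - 320/9) = -904*(-536/9) = 484544/9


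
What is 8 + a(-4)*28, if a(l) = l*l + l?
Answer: 344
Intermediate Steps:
a(l) = l + l² (a(l) = l² + l = l + l²)
8 + a(-4)*28 = 8 - 4*(1 - 4)*28 = 8 - 4*(-3)*28 = 8 + 12*28 = 8 + 336 = 344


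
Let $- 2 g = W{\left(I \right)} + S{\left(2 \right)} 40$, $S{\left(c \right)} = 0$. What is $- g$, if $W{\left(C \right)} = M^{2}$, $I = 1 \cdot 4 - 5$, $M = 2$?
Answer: $2$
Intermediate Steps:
$I = -1$ ($I = 4 - 5 = -1$)
$W{\left(C \right)} = 4$ ($W{\left(C \right)} = 2^{2} = 4$)
$g = -2$ ($g = - \frac{4 + 0 \cdot 40}{2} = - \frac{4 + 0}{2} = \left(- \frac{1}{2}\right) 4 = -2$)
$- g = \left(-1\right) \left(-2\right) = 2$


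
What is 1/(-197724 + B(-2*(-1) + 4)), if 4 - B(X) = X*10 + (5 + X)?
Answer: -1/197791 ≈ -5.0558e-6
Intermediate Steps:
B(X) = -1 - 11*X (B(X) = 4 - (X*10 + (5 + X)) = 4 - (10*X + (5 + X)) = 4 - (5 + 11*X) = 4 + (-5 - 11*X) = -1 - 11*X)
1/(-197724 + B(-2*(-1) + 4)) = 1/(-197724 + (-1 - 11*(-2*(-1) + 4))) = 1/(-197724 + (-1 - 11*(2 + 4))) = 1/(-197724 + (-1 - 11*6)) = 1/(-197724 + (-1 - 66)) = 1/(-197724 - 67) = 1/(-197791) = -1/197791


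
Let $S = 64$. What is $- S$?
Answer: $-64$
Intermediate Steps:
$- S = \left(-1\right) 64 = -64$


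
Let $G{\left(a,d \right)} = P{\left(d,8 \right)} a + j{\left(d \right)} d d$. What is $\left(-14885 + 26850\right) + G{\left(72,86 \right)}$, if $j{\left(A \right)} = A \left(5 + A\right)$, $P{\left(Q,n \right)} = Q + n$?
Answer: $57899829$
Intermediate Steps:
$G{\left(a,d \right)} = a \left(8 + d\right) + d^{3} \left(5 + d\right)$ ($G{\left(a,d \right)} = \left(d + 8\right) a + d \left(5 + d\right) d d = \left(8 + d\right) a + d^{2} \left(5 + d\right) d = a \left(8 + d\right) + d^{3} \left(5 + d\right)$)
$\left(-14885 + 26850\right) + G{\left(72,86 \right)} = \left(-14885 + 26850\right) + \left(72 \left(8 + 86\right) + 86^{3} \left(5 + 86\right)\right) = 11965 + \left(72 \cdot 94 + 636056 \cdot 91\right) = 11965 + \left(6768 + 57881096\right) = 11965 + 57887864 = 57899829$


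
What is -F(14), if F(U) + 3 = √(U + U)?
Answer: 3 - 2*√7 ≈ -2.2915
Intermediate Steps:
F(U) = -3 + √2*√U (F(U) = -3 + √(U + U) = -3 + √(2*U) = -3 + √2*√U)
-F(14) = -(-3 + √2*√14) = -(-3 + 2*√7) = 3 - 2*√7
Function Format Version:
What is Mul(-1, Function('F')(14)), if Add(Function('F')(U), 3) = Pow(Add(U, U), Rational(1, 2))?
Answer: Add(3, Mul(-2, Pow(7, Rational(1, 2)))) ≈ -2.2915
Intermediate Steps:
Function('F')(U) = Add(-3, Mul(Pow(2, Rational(1, 2)), Pow(U, Rational(1, 2)))) (Function('F')(U) = Add(-3, Pow(Add(U, U), Rational(1, 2))) = Add(-3, Pow(Mul(2, U), Rational(1, 2))) = Add(-3, Mul(Pow(2, Rational(1, 2)), Pow(U, Rational(1, 2)))))
Mul(-1, Function('F')(14)) = Mul(-1, Add(-3, Mul(Pow(2, Rational(1, 2)), Pow(14, Rational(1, 2))))) = Mul(-1, Add(-3, Mul(2, Pow(7, Rational(1, 2))))) = Add(3, Mul(-2, Pow(7, Rational(1, 2))))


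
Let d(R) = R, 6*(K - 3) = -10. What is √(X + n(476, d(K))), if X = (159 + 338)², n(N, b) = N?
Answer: √247485 ≈ 497.48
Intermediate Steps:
K = 4/3 (K = 3 + (⅙)*(-10) = 3 - 5/3 = 4/3 ≈ 1.3333)
X = 247009 (X = 497² = 247009)
√(X + n(476, d(K))) = √(247009 + 476) = √247485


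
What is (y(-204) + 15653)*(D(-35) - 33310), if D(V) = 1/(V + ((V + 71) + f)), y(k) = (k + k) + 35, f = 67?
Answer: -8652601780/17 ≈ -5.0898e+8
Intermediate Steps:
y(k) = 35 + 2*k (y(k) = 2*k + 35 = 35 + 2*k)
D(V) = 1/(138 + 2*V) (D(V) = 1/(V + ((V + 71) + 67)) = 1/(V + ((71 + V) + 67)) = 1/(V + (138 + V)) = 1/(138 + 2*V))
(y(-204) + 15653)*(D(-35) - 33310) = ((35 + 2*(-204)) + 15653)*(1/(2*(69 - 35)) - 33310) = ((35 - 408) + 15653)*((½)/34 - 33310) = (-373 + 15653)*((½)*(1/34) - 33310) = 15280*(1/68 - 33310) = 15280*(-2265079/68) = -8652601780/17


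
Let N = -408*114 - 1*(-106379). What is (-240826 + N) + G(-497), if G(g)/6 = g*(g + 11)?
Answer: 1268293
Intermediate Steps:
G(g) = 6*g*(11 + g) (G(g) = 6*(g*(g + 11)) = 6*(g*(11 + g)) = 6*g*(11 + g))
N = 59867 (N = -46512 + 106379 = 59867)
(-240826 + N) + G(-497) = (-240826 + 59867) + 6*(-497)*(11 - 497) = -180959 + 6*(-497)*(-486) = -180959 + 1449252 = 1268293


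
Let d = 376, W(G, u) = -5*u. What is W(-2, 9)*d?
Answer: -16920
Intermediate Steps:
W(-2, 9)*d = -5*9*376 = -45*376 = -16920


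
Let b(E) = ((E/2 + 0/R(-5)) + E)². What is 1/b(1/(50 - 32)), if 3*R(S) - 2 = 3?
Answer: 144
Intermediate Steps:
R(S) = 5/3 (R(S) = ⅔ + (⅓)*3 = ⅔ + 1 = 5/3)
b(E) = 9*E²/4 (b(E) = ((E/2 + 0/(5/3)) + E)² = ((E*(½) + 0*(⅗)) + E)² = ((E/2 + 0) + E)² = (E/2 + E)² = (3*E/2)² = 9*E²/4)
1/b(1/(50 - 32)) = 1/(9*(1/(50 - 32))²/4) = 1/(9*(1/18)²/4) = 1/((9/4)*(1/324)) = 1/(1/144) = 144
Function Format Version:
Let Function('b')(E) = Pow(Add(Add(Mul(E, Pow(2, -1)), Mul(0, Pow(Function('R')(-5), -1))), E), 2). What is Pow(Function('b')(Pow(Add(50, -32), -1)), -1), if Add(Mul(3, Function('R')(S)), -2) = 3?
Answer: 144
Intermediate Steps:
Function('R')(S) = Rational(5, 3) (Function('R')(S) = Add(Rational(2, 3), Mul(Rational(1, 3), 3)) = Add(Rational(2, 3), 1) = Rational(5, 3))
Function('b')(E) = Mul(Rational(9, 4), Pow(E, 2)) (Function('b')(E) = Pow(Add(Add(Mul(E, Pow(2, -1)), Mul(0, Pow(Rational(5, 3), -1))), E), 2) = Pow(Add(Add(Mul(E, Rational(1, 2)), Mul(0, Rational(3, 5))), E), 2) = Pow(Add(Add(Mul(Rational(1, 2), E), 0), E), 2) = Pow(Add(Mul(Rational(1, 2), E), E), 2) = Pow(Mul(Rational(3, 2), E), 2) = Mul(Rational(9, 4), Pow(E, 2)))
Pow(Function('b')(Pow(Add(50, -32), -1)), -1) = Pow(Mul(Rational(9, 4), Pow(Pow(Add(50, -32), -1), 2)), -1) = Pow(Mul(Rational(9, 4), Pow(Pow(18, -1), 2)), -1) = Pow(Mul(Rational(9, 4), Pow(Rational(1, 18), 2)), -1) = Pow(Mul(Rational(9, 4), Rational(1, 324)), -1) = Pow(Rational(1, 144), -1) = 144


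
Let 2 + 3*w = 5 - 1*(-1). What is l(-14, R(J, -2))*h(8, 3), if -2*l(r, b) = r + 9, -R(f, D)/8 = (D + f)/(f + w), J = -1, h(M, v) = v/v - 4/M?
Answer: 5/4 ≈ 1.2500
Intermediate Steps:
h(M, v) = 1 - 4/M
w = 4/3 (w = -⅔ + (5 - 1*(-1))/3 = -⅔ + (5 + 1)/3 = -⅔ + (⅓)*6 = -⅔ + 2 = 4/3 ≈ 1.3333)
R(f, D) = -8*(D + f)/(4/3 + f) (R(f, D) = -8*(D + f)/(f + 4/3) = -8*(D + f)/(4/3 + f))
l(r, b) = -9/2 - r/2 (l(r, b) = -(r + 9)/2 = -(9 + r)/2 = -9/2 - r/2)
l(-14, R(J, -2))*h(8, 3) = (-9/2 - ½*(-14))*((-4 + 8)/8) = (-9/2 + 7)*((⅛)*4) = (5/2)*(½) = 5/4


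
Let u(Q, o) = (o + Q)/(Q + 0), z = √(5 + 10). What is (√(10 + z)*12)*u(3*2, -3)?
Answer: 6*√(10 + √15) ≈ 22.348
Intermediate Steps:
z = √15 ≈ 3.8730
u(Q, o) = (Q + o)/Q
(√(10 + z)*12)*u(3*2, -3) = (√(10 + √15)*12)*((3*2 - 3)/((3*2))) = (12*√(10 + √15))*((6 - 3)/6) = (12*√(10 + √15))*((⅙)*3) = (12*√(10 + √15))*(½) = 6*√(10 + √15)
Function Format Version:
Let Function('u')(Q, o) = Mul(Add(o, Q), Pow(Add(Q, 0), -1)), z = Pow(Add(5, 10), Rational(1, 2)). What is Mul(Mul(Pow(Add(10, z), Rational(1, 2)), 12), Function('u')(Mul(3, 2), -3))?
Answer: Mul(6, Pow(Add(10, Pow(15, Rational(1, 2))), Rational(1, 2))) ≈ 22.348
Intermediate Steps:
z = Pow(15, Rational(1, 2)) ≈ 3.8730
Function('u')(Q, o) = Mul(Pow(Q, -1), Add(Q, o)) (Function('u')(Q, o) = Mul(Add(Q, o), Pow(Q, -1)) = Mul(Pow(Q, -1), Add(Q, o)))
Mul(Mul(Pow(Add(10, z), Rational(1, 2)), 12), Function('u')(Mul(3, 2), -3)) = Mul(Mul(Pow(Add(10, Pow(15, Rational(1, 2))), Rational(1, 2)), 12), Mul(Pow(Mul(3, 2), -1), Add(Mul(3, 2), -3))) = Mul(Mul(12, Pow(Add(10, Pow(15, Rational(1, 2))), Rational(1, 2))), Mul(Pow(6, -1), Add(6, -3))) = Mul(Mul(12, Pow(Add(10, Pow(15, Rational(1, 2))), Rational(1, 2))), Mul(Rational(1, 6), 3)) = Mul(Mul(12, Pow(Add(10, Pow(15, Rational(1, 2))), Rational(1, 2))), Rational(1, 2)) = Mul(6, Pow(Add(10, Pow(15, Rational(1, 2))), Rational(1, 2)))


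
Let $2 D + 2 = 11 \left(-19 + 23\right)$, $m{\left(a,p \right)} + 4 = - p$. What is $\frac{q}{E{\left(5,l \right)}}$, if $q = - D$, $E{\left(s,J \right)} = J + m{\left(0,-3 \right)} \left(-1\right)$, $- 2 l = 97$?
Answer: $\frac{42}{95} \approx 0.44211$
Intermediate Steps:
$m{\left(a,p \right)} = -4 - p$
$l = - \frac{97}{2}$ ($l = \left(- \frac{1}{2}\right) 97 = - \frac{97}{2} \approx -48.5$)
$D = 21$ ($D = -1 + \frac{11 \left(-19 + 23\right)}{2} = -1 + \frac{11 \cdot 4}{2} = -1 + \frac{1}{2} \cdot 44 = -1 + 22 = 21$)
$E{\left(s,J \right)} = 1 + J$ ($E{\left(s,J \right)} = J + \left(-4 - -3\right) \left(-1\right) = J + \left(-4 + 3\right) \left(-1\right) = J - -1 = J + 1 = 1 + J$)
$q = -21$ ($q = \left(-1\right) 21 = -21$)
$\frac{q}{E{\left(5,l \right)}} = - \frac{21}{1 - \frac{97}{2}} = - \frac{21}{- \frac{95}{2}} = \left(-21\right) \left(- \frac{2}{95}\right) = \frac{42}{95}$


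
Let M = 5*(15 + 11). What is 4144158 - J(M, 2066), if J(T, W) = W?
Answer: 4142092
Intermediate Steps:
M = 130 (M = 5*26 = 130)
4144158 - J(M, 2066) = 4144158 - 1*2066 = 4144158 - 2066 = 4142092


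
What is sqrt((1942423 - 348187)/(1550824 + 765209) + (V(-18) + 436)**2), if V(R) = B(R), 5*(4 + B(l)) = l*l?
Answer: 2*sqrt(1261141599683211)/142965 ≈ 496.80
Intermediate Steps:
B(l) = -4 + l**2/5 (B(l) = -4 + (l*l)/5 = -4 + l**2/5)
V(R) = -4 + R**2/5
sqrt((1942423 - 348187)/(1550824 + 765209) + (V(-18) + 436)**2) = sqrt((1942423 - 348187)/(1550824 + 765209) + ((-4 + (1/5)*(-18)**2) + 436)**2) = sqrt(1594236/2316033 + ((-4 + (1/5)*324) + 436)**2) = sqrt(1594236*(1/2316033) + ((-4 + 324/5) + 436)**2) = sqrt(531412/772011 + (304/5 + 436)**2) = sqrt(531412/772011 + (2484/5)**2) = sqrt(531412/772011 + 6170256/25) = sqrt(4763518790116/19300275) = 2*sqrt(1261141599683211)/142965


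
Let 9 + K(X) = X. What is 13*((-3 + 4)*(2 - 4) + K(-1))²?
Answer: 1872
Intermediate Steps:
K(X) = -9 + X
13*((-3 + 4)*(2 - 4) + K(-1))² = 13*((-3 + 4)*(2 - 4) + (-9 - 1))² = 13*(1*(-2) - 10)² = 13*(-2 - 10)² = 13*(-12)² = 13*144 = 1872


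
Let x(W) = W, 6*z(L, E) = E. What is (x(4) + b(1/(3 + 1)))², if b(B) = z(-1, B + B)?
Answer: 2401/144 ≈ 16.674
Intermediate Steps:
z(L, E) = E/6
b(B) = B/3 (b(B) = (B + B)/6 = (2*B)/6 = B/3)
(x(4) + b(1/(3 + 1)))² = (4 + 1/(3*(3 + 1)))² = (4 + (⅓)/4)² = (4 + (⅓)*(¼))² = (4 + 1/12)² = (49/12)² = 2401/144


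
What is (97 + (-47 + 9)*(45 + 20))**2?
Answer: 5631129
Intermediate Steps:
(97 + (-47 + 9)*(45 + 20))**2 = (97 - 38*65)**2 = (97 - 2470)**2 = (-2373)**2 = 5631129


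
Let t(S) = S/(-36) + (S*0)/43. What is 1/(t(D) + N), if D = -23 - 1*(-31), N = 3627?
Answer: 9/32641 ≈ 0.00027573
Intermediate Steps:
D = 8 (D = -23 + 31 = 8)
t(S) = -S/36 (t(S) = S*(-1/36) + 0*(1/43) = -S/36 + 0 = -S/36)
1/(t(D) + N) = 1/(-1/36*8 + 3627) = 1/(-2/9 + 3627) = 1/(32641/9) = 9/32641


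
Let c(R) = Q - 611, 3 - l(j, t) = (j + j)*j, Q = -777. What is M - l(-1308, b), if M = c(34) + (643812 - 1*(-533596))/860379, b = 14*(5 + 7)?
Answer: 2942787305131/860379 ≈ 3.4203e+6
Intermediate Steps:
b = 168 (b = 14*12 = 168)
l(j, t) = 3 - 2*j² (l(j, t) = 3 - (j + j)*j = 3 - 2*j*j = 3 - 2*j²)
c(R) = -1388 (c(R) = -777 - 611 = -1388)
M = -1193028644/860379 (M = -1388 + (643812 - 1*(-533596))/860379 = -1388 + (643812 + 533596)*(1/860379) = -1388 + 1177408*(1/860379) = -1388 + 1177408/860379 = -1193028644/860379 ≈ -1386.6)
M - l(-1308, b) = -1193028644/860379 - (3 - 2*(-1308)²) = -1193028644/860379 - (3 - 2*1710864) = -1193028644/860379 - (3 - 3421728) = -1193028644/860379 - 1*(-3421725) = -1193028644/860379 + 3421725 = 2942787305131/860379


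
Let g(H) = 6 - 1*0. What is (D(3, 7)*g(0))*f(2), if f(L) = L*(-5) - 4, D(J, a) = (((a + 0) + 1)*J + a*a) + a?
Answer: -6720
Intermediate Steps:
g(H) = 6 (g(H) = 6 + 0 = 6)
D(J, a) = a + a² + J*(1 + a) (D(J, a) = ((a + 1)*J + a²) + a = ((1 + a)*J + a²) + a = (J*(1 + a) + a²) + a = (a² + J*(1 + a)) + a = a + a² + J*(1 + a))
f(L) = -4 - 5*L (f(L) = -5*L - 4 = -4 - 5*L)
(D(3, 7)*g(0))*f(2) = ((3 + 7 + 7² + 3*7)*6)*(-4 - 5*2) = ((3 + 7 + 49 + 21)*6)*(-4 - 10) = (80*6)*(-14) = 480*(-14) = -6720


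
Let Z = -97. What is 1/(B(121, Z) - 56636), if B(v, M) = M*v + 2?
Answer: -1/68371 ≈ -1.4626e-5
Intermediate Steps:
B(v, M) = 2 + M*v
1/(B(121, Z) - 56636) = 1/((2 - 97*121) - 56636) = 1/((2 - 11737) - 56636) = 1/(-11735 - 56636) = 1/(-68371) = -1/68371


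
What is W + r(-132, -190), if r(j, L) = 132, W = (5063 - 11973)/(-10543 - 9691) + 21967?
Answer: 223579038/10117 ≈ 22099.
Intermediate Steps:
W = 222243594/10117 (W = -6910/(-20234) + 21967 = -6910*(-1/20234) + 21967 = 3455/10117 + 21967 = 222243594/10117 ≈ 21967.)
W + r(-132, -190) = 222243594/10117 + 132 = 223579038/10117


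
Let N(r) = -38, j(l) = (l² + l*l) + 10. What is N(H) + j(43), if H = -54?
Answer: 3670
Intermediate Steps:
j(l) = 10 + 2*l² (j(l) = (l² + l²) + 10 = 2*l² + 10 = 10 + 2*l²)
N(H) + j(43) = -38 + (10 + 2*43²) = -38 + (10 + 2*1849) = -38 + (10 + 3698) = -38 + 3708 = 3670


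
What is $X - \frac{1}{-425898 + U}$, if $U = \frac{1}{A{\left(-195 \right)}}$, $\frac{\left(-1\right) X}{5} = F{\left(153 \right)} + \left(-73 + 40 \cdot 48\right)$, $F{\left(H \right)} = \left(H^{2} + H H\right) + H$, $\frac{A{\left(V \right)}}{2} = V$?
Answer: $- \frac{40543402943500}{166100221} \approx -2.4409 \cdot 10^{5}$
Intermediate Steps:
$A{\left(V \right)} = 2 V$
$F{\left(H \right)} = H + 2 H^{2}$ ($F{\left(H \right)} = \left(H^{2} + H^{2}\right) + H = 2 H^{2} + H = H + 2 H^{2}$)
$X = -244090$ ($X = - 5 \left(153 \left(1 + 2 \cdot 153\right) + \left(-73 + 40 \cdot 48\right)\right) = - 5 \left(153 \left(1 + 306\right) + \left(-73 + 1920\right)\right) = - 5 \left(153 \cdot 307 + 1847\right) = - 5 \left(46971 + 1847\right) = \left(-5\right) 48818 = -244090$)
$U = - \frac{1}{390}$ ($U = \frac{1}{2 \left(-195\right)} = \frac{1}{-390} = - \frac{1}{390} \approx -0.0025641$)
$X - \frac{1}{-425898 + U} = -244090 - \frac{1}{-425898 - \frac{1}{390}} = -244090 - \frac{1}{- \frac{166100221}{390}} = -244090 - - \frac{390}{166100221} = -244090 + \frac{390}{166100221} = - \frac{40543402943500}{166100221}$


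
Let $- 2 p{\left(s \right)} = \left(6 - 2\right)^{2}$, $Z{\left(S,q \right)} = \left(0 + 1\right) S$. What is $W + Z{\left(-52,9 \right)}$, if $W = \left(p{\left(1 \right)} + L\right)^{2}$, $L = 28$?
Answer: $348$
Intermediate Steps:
$Z{\left(S,q \right)} = S$ ($Z{\left(S,q \right)} = 1 S = S$)
$p{\left(s \right)} = -8$ ($p{\left(s \right)} = - \frac{\left(6 - 2\right)^{2}}{2} = - \frac{4^{2}}{2} = \left(- \frac{1}{2}\right) 16 = -8$)
$W = 400$ ($W = \left(-8 + 28\right)^{2} = 20^{2} = 400$)
$W + Z{\left(-52,9 \right)} = 400 - 52 = 348$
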